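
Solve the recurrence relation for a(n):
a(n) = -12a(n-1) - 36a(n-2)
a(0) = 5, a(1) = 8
Characteristic equation: x² + 12x + 36 = 0, which is (x - (-6))².
Repeated root r = -6.
General solution: a(n) = (A + Bn)·(-6)^n.
From a(0) = 5: A = 5.
From a(1) = 8: (A + B)·(-6) = 8 ⇒ B = - \frac{19}{3}.
So a(n) = \left(5 - \frac{19 n}{3}\right) \cdot (-6)^n.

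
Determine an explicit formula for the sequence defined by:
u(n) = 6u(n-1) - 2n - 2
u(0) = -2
First-order linear with linear forcing.
Homogeneous solution: u_h(n) = A·(6)^n.
Try particular u_p(n) = pn + q. Substituting:
  pn + q = 6(p(n-1) + q) - 2n - 2.
Matching the n-coefficient: p = 6p - 2 ⇒ p = \frac{2}{5}.
Matching constants: q = -6p + 6q - 2 ⇒ q = \frac{22}{25}.
General: u(n) = A·(6)^n + \frac{2 n}{5} + \frac{22}{25}.
Apply u(0) = -2: A + \frac{22}{25} = -2 ⇒ A = - \frac{72}{25}.
So u(n) = - \frac{72 \cdot 6^{n}}{25} + \frac{2 n}{5} + \frac{22}{25}.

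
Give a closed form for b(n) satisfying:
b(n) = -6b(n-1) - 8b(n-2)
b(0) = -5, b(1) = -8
Characteristic equation: x² + 6x + 8 = 0, which factors as (x - (-2))(x - (-4)) = 0.
Roots r₁ = -2, r₂ = -4 (distinct).
General solution: b(n) = A·(-2)^n + B·(-4)^n.
From b(0) = -5: A + B = -5.
From b(1) = -8: -2A - 4B = -8.
Solving: A = -14, B = 9.
So b(n) = - 14 \left(-2\right)^{n} + 9 \left(-4\right)^{n}.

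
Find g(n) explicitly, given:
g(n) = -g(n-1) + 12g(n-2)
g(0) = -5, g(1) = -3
Characteristic equation: x² + x - 12 = 0, which factors as (x - (3))(x - (-4)) = 0.
Roots r₁ = 3, r₂ = -4 (distinct).
General solution: g(n) = A·(3)^n + B·(-4)^n.
From g(0) = -5: A + B = -5.
From g(1) = -3: 3A - 4B = -3.
Solving: A = - \frac{23}{7}, B = - \frac{12}{7}.
So g(n) = - \frac{12 \left(-4\right)^{n}}{7} - \frac{23 \cdot 3^{n}}{7}.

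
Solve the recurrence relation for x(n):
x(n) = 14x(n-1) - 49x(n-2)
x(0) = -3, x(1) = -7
Characteristic equation: x² - 14x + 49 = 0, which is (x - (7))².
Repeated root r = 7.
General solution: x(n) = (A + Bn)·(7)^n.
From x(0) = -3: A = -3.
From x(1) = -7: (A + B)·(7) = -7 ⇒ B = 2.
So x(n) = \left(2 n - 3\right) \cdot (7)^n.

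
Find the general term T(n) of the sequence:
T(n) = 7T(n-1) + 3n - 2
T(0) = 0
First-order linear with linear forcing.
Homogeneous solution: T_h(n) = A·(7)^n.
Try particular T_p(n) = pn + q. Substituting:
  pn + q = 7(p(n-1) + q) + 3n - 2.
Matching the n-coefficient: p = 7p + 3 ⇒ p = - \frac{1}{2}.
Matching constants: q = -7p + 7q - 2 ⇒ q = - \frac{1}{4}.
General: T(n) = A·(7)^n - \frac{n}{2} - \frac{1}{4}.
Apply T(0) = 0: A - \frac{1}{4} = 0 ⇒ A = \frac{1}{4}.
So T(n) = \frac{7^{n}}{4} - \frac{n}{2} - \frac{1}{4}.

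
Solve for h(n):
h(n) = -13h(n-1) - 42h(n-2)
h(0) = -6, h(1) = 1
Characteristic equation: x² + 13x + 42 = 0, which factors as (x - (-7))(x - (-6)) = 0.
Roots r₁ = -7, r₂ = -6 (distinct).
General solution: h(n) = A·(-7)^n + B·(-6)^n.
From h(0) = -6: A + B = -6.
From h(1) = 1: -7A - 6B = 1.
Solving: A = 35, B = -41.
So h(n) = - 41 \left(-6\right)^{n} + 35 \left(-7\right)^{n}.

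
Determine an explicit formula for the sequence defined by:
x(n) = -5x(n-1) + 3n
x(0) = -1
First-order linear with linear forcing.
Homogeneous solution: x_h(n) = A·(-5)^n.
Try particular x_p(n) = pn + q. Substituting:
  pn + q = -5(p(n-1) + q) + 3n.
Matching the n-coefficient: p = -5p + 3 ⇒ p = \frac{1}{2}.
Matching constants: q = 5p - 5q ⇒ q = \frac{5}{12}.
General: x(n) = A·(-5)^n + \frac{n}{2} + \frac{5}{12}.
Apply x(0) = -1: A + \frac{5}{12} = -1 ⇒ A = - \frac{17}{12}.
So x(n) = - \frac{17 \left(-5\right)^{n}}{12} + \frac{n}{2} + \frac{5}{12}.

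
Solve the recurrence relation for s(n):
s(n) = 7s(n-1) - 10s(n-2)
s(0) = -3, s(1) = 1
Characteristic equation: x² - 7x + 10 = 0, which factors as (x - (5))(x - (2)) = 0.
Roots r₁ = 5, r₂ = 2 (distinct).
General solution: s(n) = A·(5)^n + B·(2)^n.
From s(0) = -3: A + B = -3.
From s(1) = 1: 5A + 2B = 1.
Solving: A = \frac{7}{3}, B = - \frac{16}{3}.
So s(n) = - \frac{16 \cdot 2^{n}}{3} + \frac{7 \cdot 5^{n}}{3}.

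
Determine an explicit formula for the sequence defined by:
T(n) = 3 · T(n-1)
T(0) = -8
Pure geometric recurrence with ratio 3.
By induction T(n) = T(0) · (3)^n = - 8 \cdot 3^{n}.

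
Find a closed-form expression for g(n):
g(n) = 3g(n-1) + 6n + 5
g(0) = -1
First-order linear with linear forcing.
Homogeneous solution: g_h(n) = A·(3)^n.
Try particular g_p(n) = pn + q. Substituting:
  pn + q = 3(p(n-1) + q) + 6n + 5.
Matching the n-coefficient: p = 3p + 6 ⇒ p = -3.
Matching constants: q = -3p + 3q + 5 ⇒ q = -7.
General: g(n) = A·(3)^n - 3 n - 7.
Apply g(0) = -1: A - 7 = -1 ⇒ A = 6.
So g(n) = 6 \cdot 3^{n} - 3 n - 7.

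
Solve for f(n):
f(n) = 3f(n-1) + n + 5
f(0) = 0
First-order linear with linear forcing.
Homogeneous solution: f_h(n) = A·(3)^n.
Try particular f_p(n) = pn + q. Substituting:
  pn + q = 3(p(n-1) + q) + n + 5.
Matching the n-coefficient: p = 3p + 1 ⇒ p = - \frac{1}{2}.
Matching constants: q = -3p + 3q + 5 ⇒ q = - \frac{13}{4}.
General: f(n) = A·(3)^n - \frac{n}{2} - \frac{13}{4}.
Apply f(0) = 0: A - \frac{13}{4} = 0 ⇒ A = \frac{13}{4}.
So f(n) = \frac{13 \cdot 3^{n}}{4} - \frac{n}{2} - \frac{13}{4}.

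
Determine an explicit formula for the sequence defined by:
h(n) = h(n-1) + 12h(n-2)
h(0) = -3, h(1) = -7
Characteristic equation: x² - x - 12 = 0, which factors as (x - (-3))(x - (4)) = 0.
Roots r₁ = -3, r₂ = 4 (distinct).
General solution: h(n) = A·(-3)^n + B·(4)^n.
From h(0) = -3: A + B = -3.
From h(1) = -7: -3A + 4B = -7.
Solving: A = - \frac{5}{7}, B = - \frac{16}{7}.
So h(n) = - \frac{5 \left(-3\right)^{n}}{7} - \frac{16 \cdot 4^{n}}{7}.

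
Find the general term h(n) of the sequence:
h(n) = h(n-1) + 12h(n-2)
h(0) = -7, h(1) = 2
Characteristic equation: x² - x - 12 = 0, which factors as (x - (-3))(x - (4)) = 0.
Roots r₁ = -3, r₂ = 4 (distinct).
General solution: h(n) = A·(-3)^n + B·(4)^n.
From h(0) = -7: A + B = -7.
From h(1) = 2: -3A + 4B = 2.
Solving: A = - \frac{30}{7}, B = - \frac{19}{7}.
So h(n) = - \frac{30 \left(-3\right)^{n}}{7} - \frac{19 \cdot 4^{n}}{7}.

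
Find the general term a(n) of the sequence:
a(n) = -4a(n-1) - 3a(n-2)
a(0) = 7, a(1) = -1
Characteristic equation: x² + 4x + 3 = 0, which factors as (x - (-3))(x - (-1)) = 0.
Roots r₁ = -3, r₂ = -1 (distinct).
General solution: a(n) = A·(-3)^n + B·(-1)^n.
From a(0) = 7: A + B = 7.
From a(1) = -1: -3A - B = -1.
Solving: A = -3, B = 10.
So a(n) = 10 \left(-1\right)^{n} - 3 \left(-3\right)^{n}.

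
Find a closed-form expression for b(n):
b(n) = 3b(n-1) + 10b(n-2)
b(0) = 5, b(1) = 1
Characteristic equation: x² - 3x - 10 = 0, which factors as (x - (-2))(x - (5)) = 0.
Roots r₁ = -2, r₂ = 5 (distinct).
General solution: b(n) = A·(-2)^n + B·(5)^n.
From b(0) = 5: A + B = 5.
From b(1) = 1: -2A + 5B = 1.
Solving: A = \frac{24}{7}, B = \frac{11}{7}.
So b(n) = \frac{24 \left(-2\right)^{n}}{7} + \frac{11 \cdot 5^{n}}{7}.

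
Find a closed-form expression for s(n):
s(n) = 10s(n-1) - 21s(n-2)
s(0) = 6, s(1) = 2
Characteristic equation: x² - 10x + 21 = 0, which factors as (x - (3))(x - (7)) = 0.
Roots r₁ = 3, r₂ = 7 (distinct).
General solution: s(n) = A·(3)^n + B·(7)^n.
From s(0) = 6: A + B = 6.
From s(1) = 2: 3A + 7B = 2.
Solving: A = 10, B = -4.
So s(n) = 10 \cdot 3^{n} - 4 \cdot 7^{n}.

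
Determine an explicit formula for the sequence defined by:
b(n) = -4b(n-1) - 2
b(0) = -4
First-order linear non-homogeneous.
Homogeneous solution: b_h(n) = A·(-4)^n.
Try constant particular solution b_p = K: K = -4K - 2 ⇒ K = - \frac{2}{5}.
General: b(n) = A·(-4)^n - \frac{2}{5}.
Apply b(0) = -4: A - \frac{2}{5} = -4 ⇒ A = - \frac{18}{5}.
So b(n) = - \frac{18 \left(-4\right)^{n}}{5} - \frac{2}{5}.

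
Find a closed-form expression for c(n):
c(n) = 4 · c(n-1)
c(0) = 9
Pure geometric recurrence with ratio 4.
By induction c(n) = c(0) · (4)^n = 9 \cdot 4^{n}.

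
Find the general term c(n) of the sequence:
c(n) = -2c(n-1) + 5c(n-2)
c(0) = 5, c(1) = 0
Characteristic equation: x² + 2x - 5 = 0.
Discriminant Δ = (-2)² + 4·(5) = 24.
Roots r₁,₂ = (-2 ± √24)/2, so r₁ = -1 + \sqrt{6}, r₂ = - \sqrt{6} - 1.
General solution: c(n) = A·r₁^n + B·r₂^n.
From the initial conditions, A + B = 5 and r₁A + r₂B = 0.
Since r₁ - r₂ = √24: A = (0 - (5)r₂)/√24 = \frac{5 \sqrt{6}}{12} + \frac{5}{2}, and B = 5 - A = \frac{5}{2} - \frac{5 \sqrt{6}}{12}.
So c(n) = \left(\frac{5 \sqrt{6}}{12} + \frac{5}{2}\right)\left(-1 + \sqrt{6}\right)^n + \left(\frac{5}{2} - \frac{5 \sqrt{6}}{12}\right)\left(- \sqrt{6} - 1\right)^n.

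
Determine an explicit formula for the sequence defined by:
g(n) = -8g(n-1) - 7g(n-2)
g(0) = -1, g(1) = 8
Characteristic equation: x² + 8x + 7 = 0, which factors as (x - (-7))(x - (-1)) = 0.
Roots r₁ = -7, r₂ = -1 (distinct).
General solution: g(n) = A·(-7)^n + B·(-1)^n.
From g(0) = -1: A + B = -1.
From g(1) = 8: -7A - B = 8.
Solving: A = - \frac{7}{6}, B = \frac{1}{6}.
So g(n) = \frac{\left(-1\right)^{n}}{6} - \frac{7 \left(-7\right)^{n}}{6}.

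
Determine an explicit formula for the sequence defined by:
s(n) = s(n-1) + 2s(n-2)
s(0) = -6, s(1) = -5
Characteristic equation: x² - x - 2 = 0, which factors as (x - (2))(x - (-1)) = 0.
Roots r₁ = 2, r₂ = -1 (distinct).
General solution: s(n) = A·(2)^n + B·(-1)^n.
From s(0) = -6: A + B = -6.
From s(1) = -5: 2A - B = -5.
Solving: A = - \frac{11}{3}, B = - \frac{7}{3}.
So s(n) = - \frac{7 \left(-1\right)^{n}}{3} - \frac{11 \cdot 2^{n}}{3}.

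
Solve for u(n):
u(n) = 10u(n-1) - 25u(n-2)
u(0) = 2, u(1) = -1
Characteristic equation: x² - 10x + 25 = 0, which is (x - (5))².
Repeated root r = 5.
General solution: u(n) = (A + Bn)·(5)^n.
From u(0) = 2: A = 2.
From u(1) = -1: (A + B)·(5) = -1 ⇒ B = - \frac{11}{5}.
So u(n) = \left(2 - \frac{11 n}{5}\right) \cdot (5)^n.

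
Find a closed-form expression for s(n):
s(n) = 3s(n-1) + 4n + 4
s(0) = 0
First-order linear with linear forcing.
Homogeneous solution: s_h(n) = A·(3)^n.
Try particular s_p(n) = pn + q. Substituting:
  pn + q = 3(p(n-1) + q) + 4n + 4.
Matching the n-coefficient: p = 3p + 4 ⇒ p = -2.
Matching constants: q = -3p + 3q + 4 ⇒ q = -5.
General: s(n) = A·(3)^n - 2 n - 5.
Apply s(0) = 0: A - 5 = 0 ⇒ A = 5.
So s(n) = 5 \cdot 3^{n} - 2 n - 5.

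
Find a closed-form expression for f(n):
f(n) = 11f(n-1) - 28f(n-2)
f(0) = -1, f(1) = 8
Characteristic equation: x² - 11x + 28 = 0, which factors as (x - (7))(x - (4)) = 0.
Roots r₁ = 7, r₂ = 4 (distinct).
General solution: f(n) = A·(7)^n + B·(4)^n.
From f(0) = -1: A + B = -1.
From f(1) = 8: 7A + 4B = 8.
Solving: A = 4, B = -5.
So f(n) = - 5 \cdot 4^{n} + 4 \cdot 7^{n}.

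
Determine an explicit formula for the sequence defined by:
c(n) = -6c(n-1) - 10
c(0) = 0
First-order linear non-homogeneous.
Homogeneous solution: c_h(n) = A·(-6)^n.
Try constant particular solution c_p = K: K = -6K - 10 ⇒ K = - \frac{10}{7}.
General: c(n) = A·(-6)^n - \frac{10}{7}.
Apply c(0) = 0: A - \frac{10}{7} = 0 ⇒ A = \frac{10}{7}.
So c(n) = \frac{10 \left(-6\right)^{n}}{7} - \frac{10}{7}.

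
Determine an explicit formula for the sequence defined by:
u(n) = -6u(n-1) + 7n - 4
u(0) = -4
First-order linear with linear forcing.
Homogeneous solution: u_h(n) = A·(-6)^n.
Try particular u_p(n) = pn + q. Substituting:
  pn + q = -6(p(n-1) + q) + 7n - 4.
Matching the n-coefficient: p = -6p + 7 ⇒ p = 1.
Matching constants: q = 6p - 6q - 4 ⇒ q = \frac{2}{7}.
General: u(n) = A·(-6)^n + n + \frac{2}{7}.
Apply u(0) = -4: A + \frac{2}{7} = -4 ⇒ A = - \frac{30}{7}.
So u(n) = - \frac{30 \left(-6\right)^{n}}{7} + n + \frac{2}{7}.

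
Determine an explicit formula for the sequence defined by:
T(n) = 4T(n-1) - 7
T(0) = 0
First-order linear non-homogeneous.
Homogeneous solution: T_h(n) = A·(4)^n.
Try constant particular solution T_p = K: K = 4K - 7 ⇒ K = \frac{7}{3}.
General: T(n) = A·(4)^n + \frac{7}{3}.
Apply T(0) = 0: A + \frac{7}{3} = 0 ⇒ A = - \frac{7}{3}.
So T(n) = \frac{7}{3} - \frac{7 \cdot 4^{n}}{3}.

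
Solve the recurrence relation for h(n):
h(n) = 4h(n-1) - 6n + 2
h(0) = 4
First-order linear with linear forcing.
Homogeneous solution: h_h(n) = A·(4)^n.
Try particular h_p(n) = pn + q. Substituting:
  pn + q = 4(p(n-1) + q) - 6n + 2.
Matching the n-coefficient: p = 4p - 6 ⇒ p = 2.
Matching constants: q = -4p + 4q + 2 ⇒ q = 2.
General: h(n) = A·(4)^n + 2 n + 2.
Apply h(0) = 4: A + 2 = 4 ⇒ A = 2.
So h(n) = 2 \cdot 4^{n} + 2 n + 2.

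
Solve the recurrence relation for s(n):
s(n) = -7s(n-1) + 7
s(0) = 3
First-order linear non-homogeneous.
Homogeneous solution: s_h(n) = A·(-7)^n.
Try constant particular solution s_p = K: K = -7K + 7 ⇒ K = \frac{7}{8}.
General: s(n) = A·(-7)^n + \frac{7}{8}.
Apply s(0) = 3: A + \frac{7}{8} = 3 ⇒ A = \frac{17}{8}.
So s(n) = \frac{17 \left(-7\right)^{n}}{8} + \frac{7}{8}.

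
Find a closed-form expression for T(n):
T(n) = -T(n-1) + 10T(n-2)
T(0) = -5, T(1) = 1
Characteristic equation: x² + x - 10 = 0.
Discriminant Δ = (-1)² + 4·(10) = 41.
Roots r₁,₂ = (-1 ± √41)/2, so r₁ = - \frac{1}{2} + \frac{\sqrt{41}}{2}, r₂ = - \frac{\sqrt{41}}{2} - \frac{1}{2}.
General solution: T(n) = A·r₁^n + B·r₂^n.
From the initial conditions, A + B = -5 and r₁A + r₂B = 1.
Since r₁ - r₂ = √41: A = (1 - (-5)r₂)/√41 = - \frac{5}{2} - \frac{3 \sqrt{41}}{82}, and B = -5 - A = - \frac{5}{2} + \frac{3 \sqrt{41}}{82}.
So T(n) = \left(- \frac{5}{2} - \frac{3 \sqrt{41}}{82}\right)\left(- \frac{1}{2} + \frac{\sqrt{41}}{2}\right)^n + \left(- \frac{5}{2} + \frac{3 \sqrt{41}}{82}\right)\left(- \frac{\sqrt{41}}{2} - \frac{1}{2}\right)^n.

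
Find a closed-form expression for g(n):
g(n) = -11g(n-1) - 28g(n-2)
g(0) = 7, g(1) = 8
Characteristic equation: x² + 11x + 28 = 0, which factors as (x - (-7))(x - (-4)) = 0.
Roots r₁ = -7, r₂ = -4 (distinct).
General solution: g(n) = A·(-7)^n + B·(-4)^n.
From g(0) = 7: A + B = 7.
From g(1) = 8: -7A - 4B = 8.
Solving: A = -12, B = 19.
So g(n) = 19 \left(-4\right)^{n} - 12 \left(-7\right)^{n}.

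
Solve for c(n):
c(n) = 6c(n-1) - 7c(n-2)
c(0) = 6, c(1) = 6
Characteristic equation: x² - 6x + 7 = 0.
Discriminant Δ = (6)² + 4·(-7) = 8.
Roots r₁,₂ = (6 ± √8)/2, so r₁ = \sqrt{2} + 3, r₂ = 3 - \sqrt{2}.
General solution: c(n) = A·r₁^n + B·r₂^n.
From the initial conditions, A + B = 6 and r₁A + r₂B = 6.
Since r₁ - r₂ = √8: A = (6 - (6)r₂)/√8 = 3 - 3 \sqrt{2}, and B = 6 - A = 3 + 3 \sqrt{2}.
So c(n) = \left(3 - 3 \sqrt{2}\right)\left(\sqrt{2} + 3\right)^n + \left(3 + 3 \sqrt{2}\right)\left(3 - \sqrt{2}\right)^n.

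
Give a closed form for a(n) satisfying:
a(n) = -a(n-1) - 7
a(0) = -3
First-order linear non-homogeneous.
Homogeneous solution: a_h(n) = A·(-1)^n.
Try constant particular solution a_p = K: K = -K - 7 ⇒ K = - \frac{7}{2}.
General: a(n) = A·(-1)^n - \frac{7}{2}.
Apply a(0) = -3: A - \frac{7}{2} = -3 ⇒ A = \frac{1}{2}.
So a(n) = \frac{\left(-1\right)^{n}}{2} - \frac{7}{2}.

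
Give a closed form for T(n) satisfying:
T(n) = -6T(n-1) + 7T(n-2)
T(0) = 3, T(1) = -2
Characteristic equation: x² + 6x - 7 = 0, which factors as (x - (1))(x - (-7)) = 0.
Roots r₁ = 1, r₂ = -7 (distinct).
General solution: T(n) = A·(1)^n + B·(-7)^n.
From T(0) = 3: A + B = 3.
From T(1) = -2: A - 7B = -2.
Solving: A = \frac{19}{8}, B = \frac{5}{8}.
So T(n) = \frac{5 \left(-7\right)^{n}}{8} + \frac{19}{8}.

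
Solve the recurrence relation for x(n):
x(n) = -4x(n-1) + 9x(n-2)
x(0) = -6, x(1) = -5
Characteristic equation: x² + 4x - 9 = 0.
Discriminant Δ = (-4)² + 4·(9) = 52.
Roots r₁,₂ = (-4 ± √52)/2, so r₁ = -2 + \sqrt{13}, r₂ = - \sqrt{13} - 2.
General solution: x(n) = A·r₁^n + B·r₂^n.
From the initial conditions, A + B = -6 and r₁A + r₂B = -5.
Since r₁ - r₂ = √52: A = (-5 - (-6)r₂)/√52 = -3 - \frac{17 \sqrt{13}}{26}, and B = -6 - A = -3 + \frac{17 \sqrt{13}}{26}.
So x(n) = \left(-3 - \frac{17 \sqrt{13}}{26}\right)\left(-2 + \sqrt{13}\right)^n + \left(-3 + \frac{17 \sqrt{13}}{26}\right)\left(- \sqrt{13} - 2\right)^n.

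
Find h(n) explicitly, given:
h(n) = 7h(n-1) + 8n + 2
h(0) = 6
First-order linear with linear forcing.
Homogeneous solution: h_h(n) = A·(7)^n.
Try particular h_p(n) = pn + q. Substituting:
  pn + q = 7(p(n-1) + q) + 8n + 2.
Matching the n-coefficient: p = 7p + 8 ⇒ p = - \frac{4}{3}.
Matching constants: q = -7p + 7q + 2 ⇒ q = - \frac{17}{9}.
General: h(n) = A·(7)^n - \frac{4 n}{3} - \frac{17}{9}.
Apply h(0) = 6: A - \frac{17}{9} = 6 ⇒ A = \frac{71}{9}.
So h(n) = \frac{71 \cdot 7^{n}}{9} - \frac{4 n}{3} - \frac{17}{9}.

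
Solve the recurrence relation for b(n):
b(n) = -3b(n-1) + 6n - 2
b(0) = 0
First-order linear with linear forcing.
Homogeneous solution: b_h(n) = A·(-3)^n.
Try particular b_p(n) = pn + q. Substituting:
  pn + q = -3(p(n-1) + q) + 6n - 2.
Matching the n-coefficient: p = -3p + 6 ⇒ p = \frac{3}{2}.
Matching constants: q = 3p - 3q - 2 ⇒ q = \frac{5}{8}.
General: b(n) = A·(-3)^n + \frac{3 n}{2} + \frac{5}{8}.
Apply b(0) = 0: A + \frac{5}{8} = 0 ⇒ A = - \frac{5}{8}.
So b(n) = - \frac{5 \left(-3\right)^{n}}{8} + \frac{3 n}{2} + \frac{5}{8}.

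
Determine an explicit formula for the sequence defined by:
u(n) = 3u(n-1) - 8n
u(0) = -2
First-order linear with linear forcing.
Homogeneous solution: u_h(n) = A·(3)^n.
Try particular u_p(n) = pn + q. Substituting:
  pn + q = 3(p(n-1) + q) - 8n.
Matching the n-coefficient: p = 3p - 8 ⇒ p = 4.
Matching constants: q = -3p + 3q ⇒ q = 6.
General: u(n) = A·(3)^n + 4 n + 6.
Apply u(0) = -2: A + 6 = -2 ⇒ A = -8.
So u(n) = - 8 \cdot 3^{n} + 4 n + 6.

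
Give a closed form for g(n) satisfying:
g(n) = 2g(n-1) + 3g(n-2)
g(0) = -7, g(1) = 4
Characteristic equation: x² - 2x - 3 = 0, which factors as (x - (3))(x - (-1)) = 0.
Roots r₁ = 3, r₂ = -1 (distinct).
General solution: g(n) = A·(3)^n + B·(-1)^n.
From g(0) = -7: A + B = -7.
From g(1) = 4: 3A - B = 4.
Solving: A = - \frac{3}{4}, B = - \frac{25}{4}.
So g(n) = - \frac{25 \left(-1\right)^{n}}{4} - \frac{3 \cdot 3^{n}}{4}.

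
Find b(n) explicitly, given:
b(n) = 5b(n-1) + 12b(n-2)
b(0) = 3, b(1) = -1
Characteristic equation: x² - 5x - 12 = 0.
Discriminant Δ = (5)² + 4·(12) = 73.
Roots r₁,₂ = (5 ± √73)/2, so r₁ = \frac{5}{2} + \frac{\sqrt{73}}{2}, r₂ = \frac{5}{2} - \frac{\sqrt{73}}{2}.
General solution: b(n) = A·r₁^n + B·r₂^n.
From the initial conditions, A + B = 3 and r₁A + r₂B = -1.
Since r₁ - r₂ = √73: A = (-1 - (3)r₂)/√73 = \frac{3}{2} - \frac{17 \sqrt{73}}{146}, and B = 3 - A = \frac{17 \sqrt{73}}{146} + \frac{3}{2}.
So b(n) = \left(\frac{3}{2} - \frac{17 \sqrt{73}}{146}\right)\left(\frac{5}{2} + \frac{\sqrt{73}}{2}\right)^n + \left(\frac{17 \sqrt{73}}{146} + \frac{3}{2}\right)\left(\frac{5}{2} - \frac{\sqrt{73}}{2}\right)^n.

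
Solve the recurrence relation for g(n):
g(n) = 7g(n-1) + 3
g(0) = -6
First-order linear non-homogeneous.
Homogeneous solution: g_h(n) = A·(7)^n.
Try constant particular solution g_p = K: K = 7K + 3 ⇒ K = - \frac{1}{2}.
General: g(n) = A·(7)^n - \frac{1}{2}.
Apply g(0) = -6: A - \frac{1}{2} = -6 ⇒ A = - \frac{11}{2}.
So g(n) = - \frac{11 \cdot 7^{n}}{2} - \frac{1}{2}.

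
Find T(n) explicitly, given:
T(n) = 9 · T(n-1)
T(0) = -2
Pure geometric recurrence with ratio 9.
By induction T(n) = T(0) · (9)^n = - 2 \cdot 9^{n}.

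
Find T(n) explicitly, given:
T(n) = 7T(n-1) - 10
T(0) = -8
First-order linear non-homogeneous.
Homogeneous solution: T_h(n) = A·(7)^n.
Try constant particular solution T_p = K: K = 7K - 10 ⇒ K = \frac{5}{3}.
General: T(n) = A·(7)^n + \frac{5}{3}.
Apply T(0) = -8: A + \frac{5}{3} = -8 ⇒ A = - \frac{29}{3}.
So T(n) = \frac{5}{3} - \frac{29 \cdot 7^{n}}{3}.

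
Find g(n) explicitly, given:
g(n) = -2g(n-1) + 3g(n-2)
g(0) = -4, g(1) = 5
Characteristic equation: x² + 2x - 3 = 0, which factors as (x - (1))(x - (-3)) = 0.
Roots r₁ = 1, r₂ = -3 (distinct).
General solution: g(n) = A·(1)^n + B·(-3)^n.
From g(0) = -4: A + B = -4.
From g(1) = 5: A - 3B = 5.
Solving: A = - \frac{7}{4}, B = - \frac{9}{4}.
So g(n) = - \frac{9 \left(-3\right)^{n}}{4} - \frac{7}{4}.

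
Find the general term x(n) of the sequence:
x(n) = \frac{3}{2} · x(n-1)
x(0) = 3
Pure geometric recurrence with ratio \frac{3}{2}.
By induction x(n) = x(0) · (\frac{3}{2})^n = 3 \left(\frac{3}{2}\right)^{n}.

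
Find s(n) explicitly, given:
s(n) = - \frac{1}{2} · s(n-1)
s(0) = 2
Pure geometric recurrence with ratio - \frac{1}{2}.
By induction s(n) = s(0) · (- \frac{1}{2})^n = 2 \left(- \frac{1}{2}\right)^{n}.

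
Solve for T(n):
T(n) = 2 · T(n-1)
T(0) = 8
Pure geometric recurrence with ratio 2.
By induction T(n) = T(0) · (2)^n = 8 \cdot 2^{n}.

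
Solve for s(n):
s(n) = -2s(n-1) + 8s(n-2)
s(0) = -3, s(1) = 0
Characteristic equation: x² + 2x - 8 = 0, which factors as (x - (2))(x - (-4)) = 0.
Roots r₁ = 2, r₂ = -4 (distinct).
General solution: s(n) = A·(2)^n + B·(-4)^n.
From s(0) = -3: A + B = -3.
From s(1) = 0: 2A - 4B = 0.
Solving: A = -2, B = -1.
So s(n) = - \left(-4\right)^{n} - 2 \cdot 2^{n}.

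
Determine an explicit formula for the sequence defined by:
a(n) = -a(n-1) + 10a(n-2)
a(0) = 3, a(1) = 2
Characteristic equation: x² + x - 10 = 0.
Discriminant Δ = (-1)² + 4·(10) = 41.
Roots r₁,₂ = (-1 ± √41)/2, so r₁ = - \frac{1}{2} + \frac{\sqrt{41}}{2}, r₂ = - \frac{\sqrt{41}}{2} - \frac{1}{2}.
General solution: a(n) = A·r₁^n + B·r₂^n.
From the initial conditions, A + B = 3 and r₁A + r₂B = 2.
Since r₁ - r₂ = √41: A = (2 - (3)r₂)/√41 = \frac{7 \sqrt{41}}{82} + \frac{3}{2}, and B = 3 - A = \frac{3}{2} - \frac{7 \sqrt{41}}{82}.
So a(n) = \left(\frac{7 \sqrt{41}}{82} + \frac{3}{2}\right)\left(- \frac{1}{2} + \frac{\sqrt{41}}{2}\right)^n + \left(\frac{3}{2} - \frac{7 \sqrt{41}}{82}\right)\left(- \frac{\sqrt{41}}{2} - \frac{1}{2}\right)^n.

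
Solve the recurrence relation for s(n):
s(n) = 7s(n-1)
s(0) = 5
This is a homogeneous first-order recurrence with ratio 7.
By induction s(n) = s(0) · (7)^n = 5 \cdot 7^{n}.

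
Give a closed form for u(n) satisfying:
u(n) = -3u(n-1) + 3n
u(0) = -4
First-order linear with linear forcing.
Homogeneous solution: u_h(n) = A·(-3)^n.
Try particular u_p(n) = pn + q. Substituting:
  pn + q = -3(p(n-1) + q) + 3n.
Matching the n-coefficient: p = -3p + 3 ⇒ p = \frac{3}{4}.
Matching constants: q = 3p - 3q ⇒ q = \frac{9}{16}.
General: u(n) = A·(-3)^n + \frac{3 n}{4} + \frac{9}{16}.
Apply u(0) = -4: A + \frac{9}{16} = -4 ⇒ A = - \frac{73}{16}.
So u(n) = - \frac{73 \left(-3\right)^{n}}{16} + \frac{3 n}{4} + \frac{9}{16}.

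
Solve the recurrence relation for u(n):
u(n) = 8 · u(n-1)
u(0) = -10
Pure geometric recurrence with ratio 8.
By induction u(n) = u(0) · (8)^n = - 10 \cdot 8^{n}.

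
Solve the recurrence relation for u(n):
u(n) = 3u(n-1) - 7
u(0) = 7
First-order linear non-homogeneous.
Homogeneous solution: u_h(n) = A·(3)^n.
Try constant particular solution u_p = K: K = 3K - 7 ⇒ K = \frac{7}{2}.
General: u(n) = A·(3)^n + \frac{7}{2}.
Apply u(0) = 7: A + \frac{7}{2} = 7 ⇒ A = \frac{7}{2}.
So u(n) = \frac{7 \cdot 3^{n}}{2} + \frac{7}{2}.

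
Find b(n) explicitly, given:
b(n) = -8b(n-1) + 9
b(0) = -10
First-order linear non-homogeneous.
Homogeneous solution: b_h(n) = A·(-8)^n.
Try constant particular solution b_p = K: K = -8K + 9 ⇒ K = 1.
General: b(n) = A·(-8)^n + 1.
Apply b(0) = -10: A + 1 = -10 ⇒ A = -11.
So b(n) = 1 - 11 \left(-8\right)^{n}.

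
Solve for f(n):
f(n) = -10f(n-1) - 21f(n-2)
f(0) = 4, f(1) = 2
Characteristic equation: x² + 10x + 21 = 0, which factors as (x - (-7))(x - (-3)) = 0.
Roots r₁ = -7, r₂ = -3 (distinct).
General solution: f(n) = A·(-7)^n + B·(-3)^n.
From f(0) = 4: A + B = 4.
From f(1) = 2: -7A - 3B = 2.
Solving: A = - \frac{7}{2}, B = \frac{15}{2}.
So f(n) = \frac{15 \left(-3\right)^{n}}{2} - \frac{7 \left(-7\right)^{n}}{2}.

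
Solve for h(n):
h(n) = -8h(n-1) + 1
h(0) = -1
First-order linear non-homogeneous.
Homogeneous solution: h_h(n) = A·(-8)^n.
Try constant particular solution h_p = K: K = -8K + 1 ⇒ K = \frac{1}{9}.
General: h(n) = A·(-8)^n + \frac{1}{9}.
Apply h(0) = -1: A + \frac{1}{9} = -1 ⇒ A = - \frac{10}{9}.
So h(n) = \frac{1}{9} - \frac{10 \left(-8\right)^{n}}{9}.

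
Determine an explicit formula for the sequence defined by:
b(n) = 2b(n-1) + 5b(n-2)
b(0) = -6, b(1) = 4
Characteristic equation: x² - 2x - 5 = 0.
Discriminant Δ = (2)² + 4·(5) = 24.
Roots r₁,₂ = (2 ± √24)/2, so r₁ = 1 + \sqrt{6}, r₂ = 1 - \sqrt{6}.
General solution: b(n) = A·r₁^n + B·r₂^n.
From the initial conditions, A + B = -6 and r₁A + r₂B = 4.
Since r₁ - r₂ = √24: A = (4 - (-6)r₂)/√24 = -3 + \frac{5 \sqrt{6}}{6}, and B = -6 - A = -3 - \frac{5 \sqrt{6}}{6}.
So b(n) = \left(-3 + \frac{5 \sqrt{6}}{6}\right)\left(1 + \sqrt{6}\right)^n + \left(-3 - \frac{5 \sqrt{6}}{6}\right)\left(1 - \sqrt{6}\right)^n.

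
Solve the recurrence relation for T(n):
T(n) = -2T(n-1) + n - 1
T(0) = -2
First-order linear with linear forcing.
Homogeneous solution: T_h(n) = A·(-2)^n.
Try particular T_p(n) = pn + q. Substituting:
  pn + q = -2(p(n-1) + q) + n - 1.
Matching the n-coefficient: p = -2p + 1 ⇒ p = \frac{1}{3}.
Matching constants: q = 2p - 2q - 1 ⇒ q = - \frac{1}{9}.
General: T(n) = A·(-2)^n + \frac{n}{3} - \frac{1}{9}.
Apply T(0) = -2: A - \frac{1}{9} = -2 ⇒ A = - \frac{17}{9}.
So T(n) = - \frac{17 \left(-2\right)^{n}}{9} + \frac{n}{3} - \frac{1}{9}.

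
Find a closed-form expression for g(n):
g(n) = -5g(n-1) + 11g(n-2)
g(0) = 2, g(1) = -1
Characteristic equation: x² + 5x - 11 = 0.
Discriminant Δ = (-5)² + 4·(11) = 69.
Roots r₁,₂ = (-5 ± √69)/2, so r₁ = - \frac{5}{2} + \frac{\sqrt{69}}{2}, r₂ = - \frac{\sqrt{69}}{2} - \frac{5}{2}.
General solution: g(n) = A·r₁^n + B·r₂^n.
From the initial conditions, A + B = 2 and r₁A + r₂B = -1.
Since r₁ - r₂ = √69: A = (-1 - (2)r₂)/√69 = \frac{4 \sqrt{69}}{69} + 1, and B = 2 - A = 1 - \frac{4 \sqrt{69}}{69}.
So g(n) = \left(\frac{4 \sqrt{69}}{69} + 1\right)\left(- \frac{5}{2} + \frac{\sqrt{69}}{2}\right)^n + \left(1 - \frac{4 \sqrt{69}}{69}\right)\left(- \frac{\sqrt{69}}{2} - \frac{5}{2}\right)^n.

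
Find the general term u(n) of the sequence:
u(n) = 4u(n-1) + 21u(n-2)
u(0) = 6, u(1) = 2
Characteristic equation: x² - 4x - 21 = 0, which factors as (x - (-3))(x - (7)) = 0.
Roots r₁ = -3, r₂ = 7 (distinct).
General solution: u(n) = A·(-3)^n + B·(7)^n.
From u(0) = 6: A + B = 6.
From u(1) = 2: -3A + 7B = 2.
Solving: A = 4, B = 2.
So u(n) = 4 \left(-3\right)^{n} + 2 \cdot 7^{n}.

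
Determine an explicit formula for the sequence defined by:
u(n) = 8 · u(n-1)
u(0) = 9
Pure geometric recurrence with ratio 8.
By induction u(n) = u(0) · (8)^n = 9 \cdot 8^{n}.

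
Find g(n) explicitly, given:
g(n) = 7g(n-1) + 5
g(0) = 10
First-order linear non-homogeneous.
Homogeneous solution: g_h(n) = A·(7)^n.
Try constant particular solution g_p = K: K = 7K + 5 ⇒ K = - \frac{5}{6}.
General: g(n) = A·(7)^n - \frac{5}{6}.
Apply g(0) = 10: A - \frac{5}{6} = 10 ⇒ A = \frac{65}{6}.
So g(n) = \frac{65 \cdot 7^{n}}{6} - \frac{5}{6}.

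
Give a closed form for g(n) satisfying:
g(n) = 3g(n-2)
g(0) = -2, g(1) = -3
Characteristic equation: x² - 3 = 0.
Discriminant Δ = (0)² + 4·(3) = 12.
Roots r₁,₂ = (0 ± √12)/2, so r₁ = \sqrt{3}, r₂ = - \sqrt{3}.
General solution: g(n) = A·r₁^n + B·r₂^n.
From the initial conditions, A + B = -2 and r₁A + r₂B = -3.
Since r₁ - r₂ = √12: A = (-3 - (-2)r₂)/√12 = -1 - \frac{\sqrt{3}}{2}, and B = -2 - A = -1 + \frac{\sqrt{3}}{2}.
So g(n) = \left(-1 - \frac{\sqrt{3}}{2}\right)\left(\sqrt{3}\right)^n + \left(-1 + \frac{\sqrt{3}}{2}\right)\left(- \sqrt{3}\right)^n.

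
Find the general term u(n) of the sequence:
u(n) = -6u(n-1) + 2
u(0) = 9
First-order linear non-homogeneous.
Homogeneous solution: u_h(n) = A·(-6)^n.
Try constant particular solution u_p = K: K = -6K + 2 ⇒ K = \frac{2}{7}.
General: u(n) = A·(-6)^n + \frac{2}{7}.
Apply u(0) = 9: A + \frac{2}{7} = 9 ⇒ A = \frac{61}{7}.
So u(n) = \frac{61 \left(-6\right)^{n}}{7} + \frac{2}{7}.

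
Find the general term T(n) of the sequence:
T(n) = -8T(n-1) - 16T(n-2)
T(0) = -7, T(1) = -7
Characteristic equation: x² + 8x + 16 = 0, which is (x - (-4))².
Repeated root r = -4.
General solution: T(n) = (A + Bn)·(-4)^n.
From T(0) = -7: A = -7.
From T(1) = -7: (A + B)·(-4) = -7 ⇒ B = \frac{35}{4}.
So T(n) = \left(\frac{35 n}{4} - 7\right) \cdot (-4)^n.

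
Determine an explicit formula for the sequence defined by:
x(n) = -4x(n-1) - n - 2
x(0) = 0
First-order linear with linear forcing.
Homogeneous solution: x_h(n) = A·(-4)^n.
Try particular x_p(n) = pn + q. Substituting:
  pn + q = -4(p(n-1) + q) - n - 2.
Matching the n-coefficient: p = -4p - 1 ⇒ p = - \frac{1}{5}.
Matching constants: q = 4p - 4q - 2 ⇒ q = - \frac{14}{25}.
General: x(n) = A·(-4)^n - \frac{n}{5} - \frac{14}{25}.
Apply x(0) = 0: A - \frac{14}{25} = 0 ⇒ A = \frac{14}{25}.
So x(n) = \frac{14 \left(-4\right)^{n}}{25} - \frac{n}{5} - \frac{14}{25}.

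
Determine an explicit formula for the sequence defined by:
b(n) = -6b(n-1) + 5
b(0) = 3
First-order linear non-homogeneous.
Homogeneous solution: b_h(n) = A·(-6)^n.
Try constant particular solution b_p = K: K = -6K + 5 ⇒ K = \frac{5}{7}.
General: b(n) = A·(-6)^n + \frac{5}{7}.
Apply b(0) = 3: A + \frac{5}{7} = 3 ⇒ A = \frac{16}{7}.
So b(n) = \frac{16 \left(-6\right)^{n}}{7} + \frac{5}{7}.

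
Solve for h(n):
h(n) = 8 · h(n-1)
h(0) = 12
Pure geometric recurrence with ratio 8.
By induction h(n) = h(0) · (8)^n = 12 \cdot 8^{n}.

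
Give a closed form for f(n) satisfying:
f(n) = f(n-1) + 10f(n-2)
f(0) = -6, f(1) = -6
Characteristic equation: x² - x - 10 = 0.
Discriminant Δ = (1)² + 4·(10) = 41.
Roots r₁,₂ = (1 ± √41)/2, so r₁ = \frac{1}{2} + \frac{\sqrt{41}}{2}, r₂ = \frac{1}{2} - \frac{\sqrt{41}}{2}.
General solution: f(n) = A·r₁^n + B·r₂^n.
From the initial conditions, A + B = -6 and r₁A + r₂B = -6.
Since r₁ - r₂ = √41: A = (-6 - (-6)r₂)/√41 = -3 - \frac{3 \sqrt{41}}{41}, and B = -6 - A = -3 + \frac{3 \sqrt{41}}{41}.
So f(n) = \left(-3 - \frac{3 \sqrt{41}}{41}\right)\left(\frac{1}{2} + \frac{\sqrt{41}}{2}\right)^n + \left(-3 + \frac{3 \sqrt{41}}{41}\right)\left(\frac{1}{2} - \frac{\sqrt{41}}{2}\right)^n.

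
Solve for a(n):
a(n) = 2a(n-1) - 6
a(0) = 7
First-order linear non-homogeneous.
Homogeneous solution: a_h(n) = A·(2)^n.
Try constant particular solution a_p = K: K = 2K - 6 ⇒ K = 6.
General: a(n) = A·(2)^n + 6.
Apply a(0) = 7: A + 6 = 7 ⇒ A = 1.
So a(n) = 2^{n} + 6.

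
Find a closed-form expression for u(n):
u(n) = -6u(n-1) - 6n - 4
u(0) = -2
First-order linear with linear forcing.
Homogeneous solution: u_h(n) = A·(-6)^n.
Try particular u_p(n) = pn + q. Substituting:
  pn + q = -6(p(n-1) + q) - 6n - 4.
Matching the n-coefficient: p = -6p - 6 ⇒ p = - \frac{6}{7}.
Matching constants: q = 6p - 6q - 4 ⇒ q = - \frac{64}{49}.
General: u(n) = A·(-6)^n - \frac{6 n}{7} - \frac{64}{49}.
Apply u(0) = -2: A - \frac{64}{49} = -2 ⇒ A = - \frac{34}{49}.
So u(n) = - \frac{34 \left(-6\right)^{n}}{49} - \frac{6 n}{7} - \frac{64}{49}.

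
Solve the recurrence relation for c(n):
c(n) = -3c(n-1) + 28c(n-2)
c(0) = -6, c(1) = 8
Characteristic equation: x² + 3x - 28 = 0, which factors as (x - (4))(x - (-7)) = 0.
Roots r₁ = 4, r₂ = -7 (distinct).
General solution: c(n) = A·(4)^n + B·(-7)^n.
From c(0) = -6: A + B = -6.
From c(1) = 8: 4A - 7B = 8.
Solving: A = - \frac{34}{11}, B = - \frac{32}{11}.
So c(n) = - \frac{32 \left(-7\right)^{n}}{11} - \frac{34 \cdot 4^{n}}{11}.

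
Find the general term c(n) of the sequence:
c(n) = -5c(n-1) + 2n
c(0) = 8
First-order linear with linear forcing.
Homogeneous solution: c_h(n) = A·(-5)^n.
Try particular c_p(n) = pn + q. Substituting:
  pn + q = -5(p(n-1) + q) + 2n.
Matching the n-coefficient: p = -5p + 2 ⇒ p = \frac{1}{3}.
Matching constants: q = 5p - 5q ⇒ q = \frac{5}{18}.
General: c(n) = A·(-5)^n + \frac{n}{3} + \frac{5}{18}.
Apply c(0) = 8: A + \frac{5}{18} = 8 ⇒ A = \frac{139}{18}.
So c(n) = \frac{139 \left(-5\right)^{n}}{18} + \frac{n}{3} + \frac{5}{18}.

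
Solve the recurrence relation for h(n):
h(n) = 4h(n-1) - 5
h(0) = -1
First-order linear non-homogeneous.
Homogeneous solution: h_h(n) = A·(4)^n.
Try constant particular solution h_p = K: K = 4K - 5 ⇒ K = \frac{5}{3}.
General: h(n) = A·(4)^n + \frac{5}{3}.
Apply h(0) = -1: A + \frac{5}{3} = -1 ⇒ A = - \frac{8}{3}.
So h(n) = \frac{5}{3} - \frac{8 \cdot 4^{n}}{3}.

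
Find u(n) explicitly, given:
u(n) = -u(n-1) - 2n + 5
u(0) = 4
First-order linear with linear forcing.
Homogeneous solution: u_h(n) = A·(-1)^n.
Try particular u_p(n) = pn + q. Substituting:
  pn + q = -(p(n-1) + q) - 2n + 5.
Matching the n-coefficient: p = -p - 2 ⇒ p = -1.
Matching constants: q = p - q + 5 ⇒ q = 2.
General: u(n) = A·(-1)^n - n + 2.
Apply u(0) = 4: A + 2 = 4 ⇒ A = 2.
So u(n) = 2 \left(-1\right)^{n} - n + 2.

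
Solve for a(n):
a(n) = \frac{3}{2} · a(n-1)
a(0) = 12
Pure geometric recurrence with ratio \frac{3}{2}.
By induction a(n) = a(0) · (\frac{3}{2})^n = 12 \left(\frac{3}{2}\right)^{n}.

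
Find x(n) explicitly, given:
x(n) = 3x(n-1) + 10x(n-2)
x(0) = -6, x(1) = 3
Characteristic equation: x² - 3x - 10 = 0, which factors as (x - (-2))(x - (5)) = 0.
Roots r₁ = -2, r₂ = 5 (distinct).
General solution: x(n) = A·(-2)^n + B·(5)^n.
From x(0) = -6: A + B = -6.
From x(1) = 3: -2A + 5B = 3.
Solving: A = - \frac{33}{7}, B = - \frac{9}{7}.
So x(n) = - \frac{33 \left(-2\right)^{n}}{7} - \frac{9 \cdot 5^{n}}{7}.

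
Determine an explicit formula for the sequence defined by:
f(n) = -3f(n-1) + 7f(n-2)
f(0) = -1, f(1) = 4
Characteristic equation: x² + 3x - 7 = 0.
Discriminant Δ = (-3)² + 4·(7) = 37.
Roots r₁,₂ = (-3 ± √37)/2, so r₁ = - \frac{3}{2} + \frac{\sqrt{37}}{2}, r₂ = - \frac{\sqrt{37}}{2} - \frac{3}{2}.
General solution: f(n) = A·r₁^n + B·r₂^n.
From the initial conditions, A + B = -1 and r₁A + r₂B = 4.
Since r₁ - r₂ = √37: A = (4 - (-1)r₂)/√37 = - \frac{1}{2} + \frac{5 \sqrt{37}}{74}, and B = -1 - A = - \frac{1}{2} - \frac{5 \sqrt{37}}{74}.
So f(n) = \left(- \frac{1}{2} + \frac{5 \sqrt{37}}{74}\right)\left(- \frac{3}{2} + \frac{\sqrt{37}}{2}\right)^n + \left(- \frac{1}{2} - \frac{5 \sqrt{37}}{74}\right)\left(- \frac{\sqrt{37}}{2} - \frac{3}{2}\right)^n.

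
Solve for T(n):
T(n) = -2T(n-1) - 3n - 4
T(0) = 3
First-order linear with linear forcing.
Homogeneous solution: T_h(n) = A·(-2)^n.
Try particular T_p(n) = pn + q. Substituting:
  pn + q = -2(p(n-1) + q) - 3n - 4.
Matching the n-coefficient: p = -2p - 3 ⇒ p = -1.
Matching constants: q = 2p - 2q - 4 ⇒ q = -2.
General: T(n) = A·(-2)^n - n - 2.
Apply T(0) = 3: A - 2 = 3 ⇒ A = 5.
So T(n) = 5 \left(-2\right)^{n} - n - 2.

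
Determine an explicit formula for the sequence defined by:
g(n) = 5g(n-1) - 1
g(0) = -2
First-order linear non-homogeneous.
Homogeneous solution: g_h(n) = A·(5)^n.
Try constant particular solution g_p = K: K = 5K - 1 ⇒ K = \frac{1}{4}.
General: g(n) = A·(5)^n + \frac{1}{4}.
Apply g(0) = -2: A + \frac{1}{4} = -2 ⇒ A = - \frac{9}{4}.
So g(n) = \frac{1}{4} - \frac{9 \cdot 5^{n}}{4}.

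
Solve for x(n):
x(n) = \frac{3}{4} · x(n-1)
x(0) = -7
Pure geometric recurrence with ratio \frac{3}{4}.
By induction x(n) = x(0) · (\frac{3}{4})^n = - 7 \left(\frac{3}{4}\right)^{n}.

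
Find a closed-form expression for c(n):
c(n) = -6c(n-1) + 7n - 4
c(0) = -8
First-order linear with linear forcing.
Homogeneous solution: c_h(n) = A·(-6)^n.
Try particular c_p(n) = pn + q. Substituting:
  pn + q = -6(p(n-1) + q) + 7n - 4.
Matching the n-coefficient: p = -6p + 7 ⇒ p = 1.
Matching constants: q = 6p - 6q - 4 ⇒ q = \frac{2}{7}.
General: c(n) = A·(-6)^n + n + \frac{2}{7}.
Apply c(0) = -8: A + \frac{2}{7} = -8 ⇒ A = - \frac{58}{7}.
So c(n) = - \frac{58 \left(-6\right)^{n}}{7} + n + \frac{2}{7}.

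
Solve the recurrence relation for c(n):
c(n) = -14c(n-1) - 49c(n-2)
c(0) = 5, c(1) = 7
Characteristic equation: x² + 14x + 49 = 0, which is (x - (-7))².
Repeated root r = -7.
General solution: c(n) = (A + Bn)·(-7)^n.
From c(0) = 5: A = 5.
From c(1) = 7: (A + B)·(-7) = 7 ⇒ B = -6.
So c(n) = \left(5 - 6 n\right) \cdot (-7)^n.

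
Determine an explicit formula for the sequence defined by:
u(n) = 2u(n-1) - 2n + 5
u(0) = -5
First-order linear with linear forcing.
Homogeneous solution: u_h(n) = A·(2)^n.
Try particular u_p(n) = pn + q. Substituting:
  pn + q = 2(p(n-1) + q) - 2n + 5.
Matching the n-coefficient: p = 2p - 2 ⇒ p = 2.
Matching constants: q = -2p + 2q + 5 ⇒ q = -1.
General: u(n) = A·(2)^n + 2 n - 1.
Apply u(0) = -5: A - 1 = -5 ⇒ A = -4.
So u(n) = - 4 \cdot 2^{n} + 2 n - 1.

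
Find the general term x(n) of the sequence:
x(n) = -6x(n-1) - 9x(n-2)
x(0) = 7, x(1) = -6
Characteristic equation: x² + 6x + 9 = 0, which is (x - (-3))².
Repeated root r = -3.
General solution: x(n) = (A + Bn)·(-3)^n.
From x(0) = 7: A = 7.
From x(1) = -6: (A + B)·(-3) = -6 ⇒ B = -5.
So x(n) = \left(7 - 5 n\right) \cdot (-3)^n.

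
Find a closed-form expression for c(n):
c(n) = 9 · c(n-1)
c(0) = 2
Pure geometric recurrence with ratio 9.
By induction c(n) = c(0) · (9)^n = 2 \cdot 9^{n}.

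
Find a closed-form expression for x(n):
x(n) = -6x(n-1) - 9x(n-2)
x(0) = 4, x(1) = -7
Characteristic equation: x² + 6x + 9 = 0, which is (x - (-3))².
Repeated root r = -3.
General solution: x(n) = (A + Bn)·(-3)^n.
From x(0) = 4: A = 4.
From x(1) = -7: (A + B)·(-3) = -7 ⇒ B = - \frac{5}{3}.
So x(n) = \left(4 - \frac{5 n}{3}\right) \cdot (-3)^n.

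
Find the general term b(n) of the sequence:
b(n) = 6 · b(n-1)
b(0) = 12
Pure geometric recurrence with ratio 6.
By induction b(n) = b(0) · (6)^n = 12 \cdot 6^{n}.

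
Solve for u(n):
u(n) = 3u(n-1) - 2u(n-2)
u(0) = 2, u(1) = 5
Characteristic equation: x² - 3x + 2 = 0, which factors as (x - (2))(x - (1)) = 0.
Roots r₁ = 2, r₂ = 1 (distinct).
General solution: u(n) = A·(2)^n + B·(1)^n.
From u(0) = 2: A + B = 2.
From u(1) = 5: 2A + B = 5.
Solving: A = 3, B = -1.
So u(n) = 3 \cdot 2^{n} - 1.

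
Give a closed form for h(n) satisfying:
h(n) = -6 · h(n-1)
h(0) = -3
Pure geometric recurrence with ratio -6.
By induction h(n) = h(0) · (-6)^n = - 3 \left(-6\right)^{n}.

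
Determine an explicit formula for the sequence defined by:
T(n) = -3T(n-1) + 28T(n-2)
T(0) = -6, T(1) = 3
Characteristic equation: x² + 3x - 28 = 0, which factors as (x - (4))(x - (-7)) = 0.
Roots r₁ = 4, r₂ = -7 (distinct).
General solution: T(n) = A·(4)^n + B·(-7)^n.
From T(0) = -6: A + B = -6.
From T(1) = 3: 4A - 7B = 3.
Solving: A = - \frac{39}{11}, B = - \frac{27}{11}.
So T(n) = - \frac{27 \left(-7\right)^{n}}{11} - \frac{39 \cdot 4^{n}}{11}.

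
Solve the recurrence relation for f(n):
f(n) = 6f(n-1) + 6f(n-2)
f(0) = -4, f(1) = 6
Characteristic equation: x² - 6x - 6 = 0.
Discriminant Δ = (6)² + 4·(6) = 60.
Roots r₁,₂ = (6 ± √60)/2, so r₁ = 3 + \sqrt{15}, r₂ = 3 - \sqrt{15}.
General solution: f(n) = A·r₁^n + B·r₂^n.
From the initial conditions, A + B = -4 and r₁A + r₂B = 6.
Since r₁ - r₂ = √60: A = (6 - (-4)r₂)/√60 = -2 + \frac{3 \sqrt{15}}{5}, and B = -4 - A = - \frac{3 \sqrt{15}}{5} - 2.
So f(n) = \left(-2 + \frac{3 \sqrt{15}}{5}\right)\left(3 + \sqrt{15}\right)^n + \left(- \frac{3 \sqrt{15}}{5} - 2\right)\left(3 - \sqrt{15}\right)^n.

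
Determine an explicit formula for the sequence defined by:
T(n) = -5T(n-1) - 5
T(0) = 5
First-order linear non-homogeneous.
Homogeneous solution: T_h(n) = A·(-5)^n.
Try constant particular solution T_p = K: K = -5K - 5 ⇒ K = - \frac{5}{6}.
General: T(n) = A·(-5)^n - \frac{5}{6}.
Apply T(0) = 5: A - \frac{5}{6} = 5 ⇒ A = \frac{35}{6}.
So T(n) = \frac{35 \left(-5\right)^{n}}{6} - \frac{5}{6}.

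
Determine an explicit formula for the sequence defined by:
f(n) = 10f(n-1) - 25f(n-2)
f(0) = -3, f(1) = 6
Characteristic equation: x² - 10x + 25 = 0, which is (x - (5))².
Repeated root r = 5.
General solution: f(n) = (A + Bn)·(5)^n.
From f(0) = -3: A = -3.
From f(1) = 6: (A + B)·(5) = 6 ⇒ B = \frac{21}{5}.
So f(n) = \left(\frac{21 n}{5} - 3\right) \cdot (5)^n.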